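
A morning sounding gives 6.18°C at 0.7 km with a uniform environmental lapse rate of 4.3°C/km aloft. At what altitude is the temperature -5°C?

3.3 km

Height above start = (6.18 − (-5)) / 4.3 = 2.6 km
Altitude = 700 m + 2600 m = 3300 m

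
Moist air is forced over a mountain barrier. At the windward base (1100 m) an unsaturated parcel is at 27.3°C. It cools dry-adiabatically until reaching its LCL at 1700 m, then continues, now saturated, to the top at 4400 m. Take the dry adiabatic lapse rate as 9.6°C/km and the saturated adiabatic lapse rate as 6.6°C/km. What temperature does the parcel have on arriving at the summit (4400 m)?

3.72°C

Dry to 1700 m: -9.6 × 0.6 km = -5.76°C, so T = 21.54°C.
Saturated to 4400 m: -6.6 × 2.7 km = -17.82°C, so T = 3.72°C.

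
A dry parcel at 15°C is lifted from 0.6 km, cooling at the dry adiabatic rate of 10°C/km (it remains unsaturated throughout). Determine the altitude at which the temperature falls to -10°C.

Height above start = (15 − (-10)) / 10 = 2.5 km
Altitude = 600 m + 2500 m = 3100 m

3.1 km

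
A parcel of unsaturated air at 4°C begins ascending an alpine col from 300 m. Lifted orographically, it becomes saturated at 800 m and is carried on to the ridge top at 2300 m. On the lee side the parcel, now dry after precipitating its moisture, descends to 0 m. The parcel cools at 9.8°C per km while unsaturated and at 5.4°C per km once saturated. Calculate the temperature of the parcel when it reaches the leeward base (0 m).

300 → 800 m (dry, 9.8°C/km): ΔT = -9.8 × 0.5 = -4.9°C → T = -0.9°C
800 → 2300 m (saturated, 5.4°C/km): ΔT = -5.4 × 1.5 = -8.1°C → T = -9°C
2300 → 0 m (dry descent, 9.8°C/km): ΔT = +9.8 × 2.3 = +22.54°C → T = 13.54°C

13.54°C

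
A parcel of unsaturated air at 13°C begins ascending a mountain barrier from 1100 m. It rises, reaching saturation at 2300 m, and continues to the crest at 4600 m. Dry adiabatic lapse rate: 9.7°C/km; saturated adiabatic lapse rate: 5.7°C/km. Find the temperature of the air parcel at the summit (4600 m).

Dry to 2300 m: -9.7 × 1.2 km = -11.64°C, so T = 1.36°C.
Saturated to 4600 m: -5.7 × 2.3 km = -13.11°C, so T = -11.75°C.

-11.75°C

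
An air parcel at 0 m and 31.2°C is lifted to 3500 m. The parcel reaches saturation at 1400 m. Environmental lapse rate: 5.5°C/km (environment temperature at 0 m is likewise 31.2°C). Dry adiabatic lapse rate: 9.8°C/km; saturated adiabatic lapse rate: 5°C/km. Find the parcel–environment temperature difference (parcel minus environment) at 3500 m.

-4.97°C (parcel cooler than environment)

Parcel:
  Dry to 1400 m: -9.8 × 1.4 km = -13.72°C, so T = 17.48°C.
  Saturated to 3500 m: -5 × 2.1 km = -10.5°C, so T = 6.98°C.
Environment:
  Environment to 3500 m: -5.5 × 3.5 km = -19.25°C, so T = 11.95°C.
T_parcel − T_env = 6.98 − 11.95 = -4.97°C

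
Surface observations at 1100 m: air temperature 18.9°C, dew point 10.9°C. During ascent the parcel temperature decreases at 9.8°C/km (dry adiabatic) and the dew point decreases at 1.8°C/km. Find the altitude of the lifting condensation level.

T and T_d converge at 9.8 − 1.8 = 8°C per km
Height above start = (18.9 − 10.9) / 8 = 1 km
LCL altitude = 1100 m + 1000 m = 2100 m

2100 m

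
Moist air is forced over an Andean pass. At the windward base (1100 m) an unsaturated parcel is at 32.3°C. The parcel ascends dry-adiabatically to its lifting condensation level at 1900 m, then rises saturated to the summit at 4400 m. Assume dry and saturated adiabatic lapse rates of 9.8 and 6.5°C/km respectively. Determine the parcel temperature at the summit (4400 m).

8.21°C

From 1100 m to 1900 m (dry): cools by 9.8 × 0.8 = 7.84°C, giving 24.46°C.
From 1900 m to 4400 m (saturated): cools by 6.5 × 2.5 = 16.25°C, giving 8.21°C.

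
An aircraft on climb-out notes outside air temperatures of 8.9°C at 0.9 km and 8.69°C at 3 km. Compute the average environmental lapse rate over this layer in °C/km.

0.1°C/km

Γ = −ΔT/Δz = (8.9 − 8.69) / (3000 − 900) m
  = 0.21°C / 2.1 km = 0.1°C/km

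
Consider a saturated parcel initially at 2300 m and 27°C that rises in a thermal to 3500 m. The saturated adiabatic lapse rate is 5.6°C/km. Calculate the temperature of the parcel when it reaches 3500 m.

Saturated adiabatic to 3500 m: -5.6 × 1.2 km = -6.72°C, so T = 20.28°C.

20.28°C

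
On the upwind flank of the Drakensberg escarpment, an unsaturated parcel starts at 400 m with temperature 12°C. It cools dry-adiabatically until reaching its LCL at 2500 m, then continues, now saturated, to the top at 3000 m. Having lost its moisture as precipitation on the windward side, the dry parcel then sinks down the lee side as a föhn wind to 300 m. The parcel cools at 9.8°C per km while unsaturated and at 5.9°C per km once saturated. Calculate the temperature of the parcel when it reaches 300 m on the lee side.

14.93°C

400–2500 m, dry: Δz = 2.1 km ⇒ ΔT = -20.58°C; T = -8.58°C
2500–3000 m, saturated: Δz = 0.5 km ⇒ ΔT = -2.95°C; T = -11.53°C
3000–300 m, dry descent: Δz = 2.7 km ⇒ ΔT = +26.46°C; T = 14.93°C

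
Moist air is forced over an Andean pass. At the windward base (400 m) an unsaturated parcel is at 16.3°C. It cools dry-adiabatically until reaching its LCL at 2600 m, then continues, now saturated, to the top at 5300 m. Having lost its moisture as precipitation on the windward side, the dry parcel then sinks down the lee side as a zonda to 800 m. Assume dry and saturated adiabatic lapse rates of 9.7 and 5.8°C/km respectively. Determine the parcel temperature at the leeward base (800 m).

22.95°C

400–2600 m, dry: Δz = 2.2 km ⇒ ΔT = -21.34°C; T = -5.04°C
2600–5300 m, saturated: Δz = 2.7 km ⇒ ΔT = -15.66°C; T = -20.7°C
5300–800 m, dry descent: Δz = 4.5 km ⇒ ΔT = +43.65°C; T = 22.95°C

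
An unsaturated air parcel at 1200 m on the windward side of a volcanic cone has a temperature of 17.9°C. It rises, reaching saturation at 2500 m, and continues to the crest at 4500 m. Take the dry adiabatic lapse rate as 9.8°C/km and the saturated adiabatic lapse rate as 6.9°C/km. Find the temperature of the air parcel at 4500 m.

1200–2500 m, dry: Δz = 1.3 km ⇒ ΔT = -12.74°C; T = 5.16°C
2500–4500 m, saturated: Δz = 2 km ⇒ ΔT = -13.8°C; T = -8.64°C

-8.64°C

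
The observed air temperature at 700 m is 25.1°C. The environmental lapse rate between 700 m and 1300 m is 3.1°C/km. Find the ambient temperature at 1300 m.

700–1300 m, environmental: Δz = 0.6 km ⇒ ΔT = -1.86°C; T = 23.24°C

23.24°C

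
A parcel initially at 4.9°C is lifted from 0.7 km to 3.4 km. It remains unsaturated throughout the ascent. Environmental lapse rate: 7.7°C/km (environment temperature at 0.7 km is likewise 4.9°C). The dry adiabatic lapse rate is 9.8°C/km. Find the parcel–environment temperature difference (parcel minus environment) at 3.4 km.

-5.67°C (parcel cooler than environment)

Parcel:
  Dry to 3400 m: -9.8 × 2.7 km = -26.46°C, so T = -21.56°C.
Environment:
  Environment to 3400 m: -7.7 × 2.7 km = -20.79°C, so T = -15.89°C.
T_parcel − T_env = -21.56 − (-15.89) = -5.67°C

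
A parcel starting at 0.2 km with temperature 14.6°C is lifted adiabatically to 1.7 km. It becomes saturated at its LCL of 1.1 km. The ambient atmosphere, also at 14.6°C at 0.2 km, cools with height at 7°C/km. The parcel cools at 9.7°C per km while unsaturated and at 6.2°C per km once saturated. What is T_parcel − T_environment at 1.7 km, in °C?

Parcel:
  Dry to 1100 m: -9.7 × 0.9 km = -8.73°C, so T = 5.87°C.
  Saturated to 1700 m: -6.2 × 0.6 km = -3.72°C, so T = 2.15°C.
Environment:
  Environment to 1700 m: -7 × 1.5 km = -10.5°C, so T = 4.1°C.
T_parcel − T_env = 2.15 − 4.1 = -1.95°C

-1.95°C (parcel cooler than environment)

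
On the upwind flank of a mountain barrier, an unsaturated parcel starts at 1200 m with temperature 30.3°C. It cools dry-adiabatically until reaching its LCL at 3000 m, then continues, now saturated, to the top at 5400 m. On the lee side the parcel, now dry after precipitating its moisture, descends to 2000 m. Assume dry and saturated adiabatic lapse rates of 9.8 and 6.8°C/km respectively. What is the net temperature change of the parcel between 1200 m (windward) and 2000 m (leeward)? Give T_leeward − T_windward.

-0.64°C

From 1200 m to 3000 m (dry): cools by 9.8 × 1.8 = 17.64°C, giving 12.66°C.
From 3000 m to 5400 m (saturated): cools by 6.8 × 2.4 = 16.32°C, giving -3.66°C.
From 5400 m to 2000 m (dry descent): warms by 9.8 × 3.4 = 33.32°C, giving 29.66°C.
Net change vs windward start: 29.66 − 30.3 = -0.64°C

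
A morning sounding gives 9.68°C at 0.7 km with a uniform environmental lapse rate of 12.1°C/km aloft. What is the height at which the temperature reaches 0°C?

Height above start = (9.68 − 0) / 12.1 = 0.8 km
Altitude = 700 m + 800 m = 1500 m

1.5 km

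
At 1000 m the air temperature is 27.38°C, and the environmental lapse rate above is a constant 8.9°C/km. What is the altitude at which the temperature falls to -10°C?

5200 m

Height above start = (27.38 − (-10)) / 8.9 = 4.2 km
Altitude = 1000 m + 4200 m = 5200 m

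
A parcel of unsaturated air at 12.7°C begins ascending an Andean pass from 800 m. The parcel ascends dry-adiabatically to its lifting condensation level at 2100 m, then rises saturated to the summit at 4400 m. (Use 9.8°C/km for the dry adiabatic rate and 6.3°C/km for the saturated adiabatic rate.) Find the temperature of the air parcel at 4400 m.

-14.53°C

From 800 m to 2100 m (dry): cools by 9.8 × 1.3 = 12.74°C, giving -0.04°C.
From 2100 m to 4400 m (saturated): cools by 6.3 × 2.3 = 14.49°C, giving -14.53°C.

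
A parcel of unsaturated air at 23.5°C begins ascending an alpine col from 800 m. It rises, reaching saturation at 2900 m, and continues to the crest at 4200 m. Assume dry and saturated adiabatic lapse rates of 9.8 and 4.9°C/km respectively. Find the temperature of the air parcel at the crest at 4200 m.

800–2900 m, dry: Δz = 2.1 km ⇒ ΔT = -20.58°C; T = 2.92°C
2900–4200 m, saturated: Δz = 1.3 km ⇒ ΔT = -6.37°C; T = -3.45°C

-3.45°C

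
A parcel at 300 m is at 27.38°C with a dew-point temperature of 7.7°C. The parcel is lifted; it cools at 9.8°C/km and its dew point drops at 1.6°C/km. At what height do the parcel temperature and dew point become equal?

T and T_d converge at 9.8 − 1.6 = 8.2°C per km
Height above start = (27.38 − 7.7) / 8.2 = 2.4 km
LCL altitude = 300 m + 2400 m = 2700 m

2700 m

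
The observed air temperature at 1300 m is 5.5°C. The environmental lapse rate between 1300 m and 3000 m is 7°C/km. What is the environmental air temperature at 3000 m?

1300–3000 m, environmental: Δz = 1.7 km ⇒ ΔT = -11.9°C; T = -6.4°C

-6.4°C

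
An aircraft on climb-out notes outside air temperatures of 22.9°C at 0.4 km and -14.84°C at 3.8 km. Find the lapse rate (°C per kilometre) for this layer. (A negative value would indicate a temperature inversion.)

11.1°C/km

Γ = −ΔT/Δz = (22.9 − (-14.84)) / (3800 − 400) m
  = 37.74°C / 3.4 km = 11.1°C/km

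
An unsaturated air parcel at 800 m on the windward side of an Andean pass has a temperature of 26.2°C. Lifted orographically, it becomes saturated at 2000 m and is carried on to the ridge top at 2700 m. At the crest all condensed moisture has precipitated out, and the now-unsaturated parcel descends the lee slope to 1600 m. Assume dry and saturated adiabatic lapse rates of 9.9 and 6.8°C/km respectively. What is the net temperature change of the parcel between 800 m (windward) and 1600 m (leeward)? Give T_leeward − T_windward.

-5.75°C

800 → 2000 m (dry, 9.9°C/km): ΔT = -9.9 × 1.2 = -11.88°C → T = 14.32°C
2000 → 2700 m (saturated, 6.8°C/km): ΔT = -6.8 × 0.7 = -4.76°C → T = 9.56°C
2700 → 1600 m (dry descent, 9.9°C/km): ΔT = +9.9 × 1.1 = +10.89°C → T = 20.45°C
Net change vs windward start: 20.45 − 26.2 = -5.75°C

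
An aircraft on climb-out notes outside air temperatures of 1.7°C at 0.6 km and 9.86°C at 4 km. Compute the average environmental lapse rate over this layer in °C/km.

-2.4°C/km

Γ = −ΔT/Δz = (1.7 − 9.86) / (4000 − 600) m
  = -8.16°C / 3.4 km = -2.4°C/km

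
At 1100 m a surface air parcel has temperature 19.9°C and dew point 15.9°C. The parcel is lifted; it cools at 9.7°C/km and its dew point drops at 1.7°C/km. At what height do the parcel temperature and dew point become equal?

1600 m

T and T_d converge at 9.7 − 1.7 = 8°C per km
Height above start = (19.9 − 15.9) / 8 = 0.5 km
LCL altitude = 1100 m + 500 m = 1600 m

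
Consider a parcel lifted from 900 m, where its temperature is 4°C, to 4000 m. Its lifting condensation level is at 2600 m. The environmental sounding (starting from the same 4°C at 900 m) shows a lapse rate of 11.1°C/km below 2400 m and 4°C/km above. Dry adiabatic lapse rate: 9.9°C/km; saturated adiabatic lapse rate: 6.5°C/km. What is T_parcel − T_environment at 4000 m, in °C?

Parcel:
  From 900 m to 2600 m (dry): cools by 9.9 × 1.7 = 16.83°C, giving -12.83°C.
  From 2600 m to 4000 m (saturated): cools by 6.5 × 1.4 = 9.1°C, giving -21.93°C.
Environment:
  From 900 m to 2400 m (environment, lower layer): cools by 11.1 × 1.5 = 16.65°C, giving -12.65°C.
  From 2400 m to 4000 m (environment, upper layer): cools by 4 × 1.6 = 6.4°C, giving -19.05°C.
T_parcel − T_env = -21.93 − (-19.05) = -2.88°C

-2.88°C (parcel cooler than environment)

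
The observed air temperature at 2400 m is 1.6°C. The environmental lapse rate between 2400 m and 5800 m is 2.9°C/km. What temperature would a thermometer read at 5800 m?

-8.26°C

Environmental to 5800 m: -2.9 × 3.4 km = -9.86°C, so T = -8.26°C.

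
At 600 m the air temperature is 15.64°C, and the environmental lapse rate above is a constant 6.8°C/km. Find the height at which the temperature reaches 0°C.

2900 m

Height above start = (15.64 − 0) / 6.8 = 2.3 km
Altitude = 600 m + 2300 m = 2900 m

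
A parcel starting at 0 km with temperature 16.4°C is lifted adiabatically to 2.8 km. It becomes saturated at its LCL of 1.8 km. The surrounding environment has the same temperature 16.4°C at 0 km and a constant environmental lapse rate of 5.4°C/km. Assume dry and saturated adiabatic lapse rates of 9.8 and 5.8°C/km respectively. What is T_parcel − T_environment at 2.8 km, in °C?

-8.32°C (parcel cooler than environment)

Parcel:
  0–1800 m, dry: Δz = 1.8 km ⇒ ΔT = -17.64°C; T = -1.24°C
  1800–2800 m, saturated: Δz = 1 km ⇒ ΔT = -5.8°C; T = -7.04°C
Environment:
  0–2800 m, environment: Δz = 2.8 km ⇒ ΔT = -15.12°C; T = 1.28°C
T_parcel − T_env = -7.04 − 1.28 = -8.32°C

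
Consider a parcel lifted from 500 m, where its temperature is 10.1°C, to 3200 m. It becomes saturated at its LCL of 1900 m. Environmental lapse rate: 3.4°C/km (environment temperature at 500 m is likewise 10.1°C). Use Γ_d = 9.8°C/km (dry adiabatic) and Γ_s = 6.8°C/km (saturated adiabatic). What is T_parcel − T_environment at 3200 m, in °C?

Parcel:
  From 500 m to 1900 m (dry): cools by 9.8 × 1.4 = 13.72°C, giving -3.62°C.
  From 1900 m to 3200 m (saturated): cools by 6.8 × 1.3 = 8.84°C, giving -12.46°C.
Environment:
  From 500 m to 3200 m (environment): cools by 3.4 × 2.7 = 9.18°C, giving 0.92°C.
T_parcel − T_env = -12.46 − 0.92 = -13.38°C

-13.38°C (parcel cooler than environment)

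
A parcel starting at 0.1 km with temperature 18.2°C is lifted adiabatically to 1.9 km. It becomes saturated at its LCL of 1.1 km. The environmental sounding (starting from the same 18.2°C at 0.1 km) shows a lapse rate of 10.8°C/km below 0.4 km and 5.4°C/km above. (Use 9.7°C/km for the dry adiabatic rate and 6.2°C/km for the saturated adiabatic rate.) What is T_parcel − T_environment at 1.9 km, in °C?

Parcel:
  Dry to 1100 m: -9.7 × 1 km = -9.7°C, so T = 8.5°C.
  Saturated to 1900 m: -6.2 × 0.8 km = -4.96°C, so T = 3.54°C.
Environment:
  Environment, lower layer to 400 m: -10.8 × 0.3 km = -3.24°C, so T = 14.96°C.
  Environment, upper layer to 1900 m: -5.4 × 1.5 km = -8.1°C, so T = 6.86°C.
T_parcel − T_env = 3.54 − 6.86 = -3.32°C

-3.32°C (parcel cooler than environment)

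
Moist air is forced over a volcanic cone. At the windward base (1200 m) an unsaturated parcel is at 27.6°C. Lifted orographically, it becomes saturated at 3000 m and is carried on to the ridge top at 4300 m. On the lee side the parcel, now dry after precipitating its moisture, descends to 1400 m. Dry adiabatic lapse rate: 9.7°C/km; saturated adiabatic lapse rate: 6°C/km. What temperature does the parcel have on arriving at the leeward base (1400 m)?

1200–3000 m, dry: Δz = 1.8 km ⇒ ΔT = -17.46°C; T = 10.14°C
3000–4300 m, saturated: Δz = 1.3 km ⇒ ΔT = -7.8°C; T = 2.34°C
4300–1400 m, dry descent: Δz = 2.9 km ⇒ ΔT = +28.13°C; T = 30.47°C

30.47°C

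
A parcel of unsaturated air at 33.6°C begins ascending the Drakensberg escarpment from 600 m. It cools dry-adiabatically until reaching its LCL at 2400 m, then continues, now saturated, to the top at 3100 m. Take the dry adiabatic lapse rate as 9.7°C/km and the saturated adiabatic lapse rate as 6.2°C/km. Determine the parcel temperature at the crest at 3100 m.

11.8°C

600 → 2400 m (dry, 9.7°C/km): ΔT = -9.7 × 1.8 = -17.46°C → T = 16.14°C
2400 → 3100 m (saturated, 6.2°C/km): ΔT = -6.2 × 0.7 = -4.34°C → T = 11.8°C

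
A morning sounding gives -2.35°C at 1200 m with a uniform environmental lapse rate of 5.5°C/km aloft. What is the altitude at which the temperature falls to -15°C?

3500 m

Height above start = (-2.35 − (-15)) / 5.5 = 2.3 km
Altitude = 1200 m + 2300 m = 3500 m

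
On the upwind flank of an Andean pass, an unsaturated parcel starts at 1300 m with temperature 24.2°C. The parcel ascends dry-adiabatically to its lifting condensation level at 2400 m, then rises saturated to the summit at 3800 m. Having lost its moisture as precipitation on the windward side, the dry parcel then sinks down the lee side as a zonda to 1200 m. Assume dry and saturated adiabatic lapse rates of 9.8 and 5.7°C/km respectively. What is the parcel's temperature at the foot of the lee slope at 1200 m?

30.92°C

From 1300 m to 2400 m (dry): cools by 9.8 × 1.1 = 10.78°C, giving 13.42°C.
From 2400 m to 3800 m (saturated): cools by 5.7 × 1.4 = 7.98°C, giving 5.44°C.
From 3800 m to 1200 m (dry descent): warms by 9.8 × 2.6 = 25.48°C, giving 30.92°C.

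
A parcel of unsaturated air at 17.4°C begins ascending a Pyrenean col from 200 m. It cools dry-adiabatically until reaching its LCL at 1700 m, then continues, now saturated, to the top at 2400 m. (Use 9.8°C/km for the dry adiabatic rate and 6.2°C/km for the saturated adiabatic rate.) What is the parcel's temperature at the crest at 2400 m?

200–1700 m, dry: Δz = 1.5 km ⇒ ΔT = -14.7°C; T = 2.7°C
1700–2400 m, saturated: Δz = 0.7 km ⇒ ΔT = -4.34°C; T = -1.64°C

-1.64°C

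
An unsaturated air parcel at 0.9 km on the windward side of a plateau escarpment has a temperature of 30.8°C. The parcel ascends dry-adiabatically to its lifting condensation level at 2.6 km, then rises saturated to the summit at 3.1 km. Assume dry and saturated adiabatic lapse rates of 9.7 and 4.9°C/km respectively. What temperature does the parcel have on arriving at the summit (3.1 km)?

11.86°C

900–2600 m, dry: Δz = 1.7 km ⇒ ΔT = -16.49°C; T = 14.31°C
2600–3100 m, saturated: Δz = 0.5 km ⇒ ΔT = -2.45°C; T = 11.86°C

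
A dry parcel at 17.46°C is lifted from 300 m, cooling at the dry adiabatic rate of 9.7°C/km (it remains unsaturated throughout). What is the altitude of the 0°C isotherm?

2100 m

Height above start = (17.46 − 0) / 9.7 = 1.8 km
Altitude = 300 m + 1800 m = 2100 m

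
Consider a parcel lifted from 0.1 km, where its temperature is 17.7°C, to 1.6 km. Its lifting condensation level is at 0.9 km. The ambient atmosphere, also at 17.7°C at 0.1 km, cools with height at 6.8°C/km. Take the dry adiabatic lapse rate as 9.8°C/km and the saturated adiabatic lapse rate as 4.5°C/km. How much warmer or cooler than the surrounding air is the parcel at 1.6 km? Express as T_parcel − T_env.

Parcel:
  From 100 m to 900 m (dry): cools by 9.8 × 0.8 = 7.84°C, giving 9.86°C.
  From 900 m to 1600 m (saturated): cools by 4.5 × 0.7 = 3.15°C, giving 6.71°C.
Environment:
  From 100 m to 1600 m (environment): cools by 6.8 × 1.5 = 10.2°C, giving 7.5°C.
T_parcel − T_env = 6.71 − 7.5 = -0.79°C

-0.79°C (parcel cooler than environment)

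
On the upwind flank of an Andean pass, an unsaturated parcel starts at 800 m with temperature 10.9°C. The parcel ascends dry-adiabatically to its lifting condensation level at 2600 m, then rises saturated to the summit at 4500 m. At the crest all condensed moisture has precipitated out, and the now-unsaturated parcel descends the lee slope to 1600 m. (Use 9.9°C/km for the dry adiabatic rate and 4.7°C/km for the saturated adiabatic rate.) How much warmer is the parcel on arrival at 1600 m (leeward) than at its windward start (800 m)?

800–2600 m, dry: Δz = 1.8 km ⇒ ΔT = -17.82°C; T = -6.92°C
2600–4500 m, saturated: Δz = 1.9 km ⇒ ΔT = -8.93°C; T = -15.85°C
4500–1600 m, dry descent: Δz = 2.9 km ⇒ ΔT = +28.71°C; T = 12.86°C
Net change vs windward start: 12.86 − 10.9 = +1.96°C

+1.96°C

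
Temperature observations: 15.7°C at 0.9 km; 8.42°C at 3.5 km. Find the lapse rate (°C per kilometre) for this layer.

2.8°C/km

Γ = −ΔT/Δz = (15.7 − 8.42) / (3500 − 900) m
  = 7.28°C / 2.6 km = 2.8°C/km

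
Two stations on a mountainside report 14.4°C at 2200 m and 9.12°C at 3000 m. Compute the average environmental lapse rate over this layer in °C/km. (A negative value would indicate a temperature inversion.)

Γ = −ΔT/Δz = (14.4 − 9.12) / (3000 − 2200) m
  = 5.28°C / 0.8 km = 6.6°C/km

6.6°C/km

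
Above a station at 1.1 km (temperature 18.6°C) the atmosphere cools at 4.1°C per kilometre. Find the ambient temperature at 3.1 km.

From 1100 m to 3100 m (environmental): cools by 4.1 × 2 = 8.2°C, giving 10.4°C.

10.4°C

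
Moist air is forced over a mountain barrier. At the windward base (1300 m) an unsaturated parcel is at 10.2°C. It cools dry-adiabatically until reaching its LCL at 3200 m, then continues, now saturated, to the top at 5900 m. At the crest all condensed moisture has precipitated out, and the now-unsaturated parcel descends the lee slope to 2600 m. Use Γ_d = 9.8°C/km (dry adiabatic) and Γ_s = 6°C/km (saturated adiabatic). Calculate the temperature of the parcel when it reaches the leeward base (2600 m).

From 1300 m to 3200 m (dry): cools by 9.8 × 1.9 = 18.62°C, giving -8.42°C.
From 3200 m to 5900 m (saturated): cools by 6 × 2.7 = 16.2°C, giving -24.62°C.
From 5900 m to 2600 m (dry descent): warms by 9.8 × 3.3 = 32.34°C, giving 7.72°C.

7.72°C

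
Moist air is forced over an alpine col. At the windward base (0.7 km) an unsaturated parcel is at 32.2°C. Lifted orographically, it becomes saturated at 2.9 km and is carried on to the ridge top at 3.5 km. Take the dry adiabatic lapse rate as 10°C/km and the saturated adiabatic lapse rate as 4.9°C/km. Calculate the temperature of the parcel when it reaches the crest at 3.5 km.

7.26°C

700–2900 m, dry: Δz = 2.2 km ⇒ ΔT = -22°C; T = 10.2°C
2900–3500 m, saturated: Δz = 0.6 km ⇒ ΔT = -2.94°C; T = 7.26°C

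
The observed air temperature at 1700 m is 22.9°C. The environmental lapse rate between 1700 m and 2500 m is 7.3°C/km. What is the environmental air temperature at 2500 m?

17.06°C

From 1700 m to 2500 m (environmental): cools by 7.3 × 0.8 = 5.84°C, giving 17.06°C.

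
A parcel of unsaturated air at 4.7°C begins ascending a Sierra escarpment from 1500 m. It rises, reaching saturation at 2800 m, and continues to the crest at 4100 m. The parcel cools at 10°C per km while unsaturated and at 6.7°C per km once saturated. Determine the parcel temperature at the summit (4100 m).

-17.01°C

Dry to 2800 m: -10 × 1.3 km = -13°C, so T = -8.3°C.
Saturated to 4100 m: -6.7 × 1.3 km = -8.71°C, so T = -17.01°C.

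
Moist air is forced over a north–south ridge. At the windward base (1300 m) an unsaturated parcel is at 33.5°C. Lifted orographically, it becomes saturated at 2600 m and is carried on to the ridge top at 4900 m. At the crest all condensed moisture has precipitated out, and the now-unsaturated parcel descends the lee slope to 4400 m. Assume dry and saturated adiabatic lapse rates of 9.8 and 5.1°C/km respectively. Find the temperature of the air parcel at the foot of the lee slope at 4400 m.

1300–2600 m, dry: Δz = 1.3 km ⇒ ΔT = -12.74°C; T = 20.76°C
2600–4900 m, saturated: Δz = 2.3 km ⇒ ΔT = -11.73°C; T = 9.03°C
4900–4400 m, dry descent: Δz = 0.5 km ⇒ ΔT = +4.9°C; T = 13.93°C

13.93°C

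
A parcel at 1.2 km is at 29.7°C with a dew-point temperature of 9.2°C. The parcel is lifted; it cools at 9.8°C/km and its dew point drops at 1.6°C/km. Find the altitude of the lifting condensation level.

3.7 km

T and T_d converge at 9.8 − 1.6 = 8.2°C per km
Height above start = (29.7 − 9.2) / 8.2 = 2.5 km
LCL altitude = 1200 m + 2500 m = 3700 m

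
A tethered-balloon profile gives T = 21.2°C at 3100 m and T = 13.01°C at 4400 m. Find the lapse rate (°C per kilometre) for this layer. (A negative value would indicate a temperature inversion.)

Γ = −ΔT/Δz = (21.2 − 13.01) / (4400 − 3100) m
  = 8.19°C / 1.3 km = 6.3°C/km

6.3°C/km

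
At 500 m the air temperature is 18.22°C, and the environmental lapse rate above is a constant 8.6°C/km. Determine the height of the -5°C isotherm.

3200 m

Height above start = (18.22 − (-5)) / 8.6 = 2.7 km
Altitude = 500 m + 2700 m = 3200 m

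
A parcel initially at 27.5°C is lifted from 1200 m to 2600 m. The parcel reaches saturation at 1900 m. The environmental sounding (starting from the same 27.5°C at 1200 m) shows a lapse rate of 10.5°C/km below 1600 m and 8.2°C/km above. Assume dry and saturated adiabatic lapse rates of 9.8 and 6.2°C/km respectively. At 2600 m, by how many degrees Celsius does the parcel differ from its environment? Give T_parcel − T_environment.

+1.2°C (parcel warmer than environment)

Parcel:
  From 1200 m to 1900 m (dry): cools by 9.8 × 0.7 = 6.86°C, giving 20.64°C.
  From 1900 m to 2600 m (saturated): cools by 6.2 × 0.7 = 4.34°C, giving 16.3°C.
Environment:
  From 1200 m to 1600 m (environment, lower layer): cools by 10.5 × 0.4 = 4.2°C, giving 23.3°C.
  From 1600 m to 2600 m (environment, upper layer): cools by 8.2 × 1 = 8.2°C, giving 15.1°C.
T_parcel − T_env = 16.3 − 15.1 = +1.2°C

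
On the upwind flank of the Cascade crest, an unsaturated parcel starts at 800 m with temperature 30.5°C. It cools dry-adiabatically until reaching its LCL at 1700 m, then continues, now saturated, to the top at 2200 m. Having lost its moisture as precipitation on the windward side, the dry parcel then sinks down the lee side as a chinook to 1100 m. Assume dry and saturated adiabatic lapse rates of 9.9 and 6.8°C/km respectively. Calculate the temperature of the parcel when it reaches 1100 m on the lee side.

800 → 1700 m (dry, 9.9°C/km): ΔT = -9.9 × 0.9 = -8.91°C → T = 21.59°C
1700 → 2200 m (saturated, 6.8°C/km): ΔT = -6.8 × 0.5 = -3.4°C → T = 18.19°C
2200 → 1100 m (dry descent, 9.9°C/km): ΔT = +9.9 × 1.1 = +10.89°C → T = 29.08°C

29.08°C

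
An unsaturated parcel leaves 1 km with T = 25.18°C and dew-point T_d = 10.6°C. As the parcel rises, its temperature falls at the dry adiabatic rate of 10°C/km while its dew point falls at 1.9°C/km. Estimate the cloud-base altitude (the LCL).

T and T_d converge at 10 − 1.9 = 8.1°C per km
Height above start = (25.18 − 10.6) / 8.1 = 1.8 km
LCL altitude = 1000 m + 1800 m = 2800 m

2.8 km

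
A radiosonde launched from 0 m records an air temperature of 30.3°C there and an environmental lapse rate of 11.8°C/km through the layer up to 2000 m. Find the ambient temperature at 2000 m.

0–2000 m, environmental: Δz = 2 km ⇒ ΔT = -23.6°C; T = 6.7°C

6.7°C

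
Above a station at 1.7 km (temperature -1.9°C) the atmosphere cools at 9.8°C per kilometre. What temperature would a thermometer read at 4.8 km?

-32.28°C

1700–4800 m, environmental: Δz = 3.1 km ⇒ ΔT = -30.38°C; T = -32.28°C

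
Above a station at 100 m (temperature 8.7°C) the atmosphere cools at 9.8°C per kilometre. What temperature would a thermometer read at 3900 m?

-28.54°C

100 → 3900 m (environmental, 9.8°C/km): ΔT = -9.8 × 3.8 = -37.24°C → T = -28.54°C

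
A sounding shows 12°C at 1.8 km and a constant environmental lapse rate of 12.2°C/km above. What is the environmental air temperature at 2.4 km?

4.68°C

1800 → 2400 m (environmental, 12.2°C/km): ΔT = -12.2 × 0.6 = -7.32°C → T = 4.68°C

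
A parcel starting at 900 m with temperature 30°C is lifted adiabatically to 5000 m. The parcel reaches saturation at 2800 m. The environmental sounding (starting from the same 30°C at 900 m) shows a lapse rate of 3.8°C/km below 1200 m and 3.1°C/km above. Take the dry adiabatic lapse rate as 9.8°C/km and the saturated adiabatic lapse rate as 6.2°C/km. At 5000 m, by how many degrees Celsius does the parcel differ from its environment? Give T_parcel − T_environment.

-19.34°C (parcel cooler than environment)

Parcel:
  From 900 m to 2800 m (dry): cools by 9.8 × 1.9 = 18.62°C, giving 11.38°C.
  From 2800 m to 5000 m (saturated): cools by 6.2 × 2.2 = 13.64°C, giving -2.26°C.
Environment:
  From 900 m to 1200 m (environment, lower layer): cools by 3.8 × 0.3 = 1.14°C, giving 28.86°C.
  From 1200 m to 5000 m (environment, upper layer): cools by 3.1 × 3.8 = 11.78°C, giving 17.08°C.
T_parcel − T_env = -2.26 − 17.08 = -19.34°C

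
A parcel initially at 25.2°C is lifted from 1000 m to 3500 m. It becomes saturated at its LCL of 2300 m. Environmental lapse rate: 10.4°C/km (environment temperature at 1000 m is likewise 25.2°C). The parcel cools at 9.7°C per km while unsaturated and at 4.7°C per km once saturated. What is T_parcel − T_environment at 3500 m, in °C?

Parcel:
  Dry to 2300 m: -9.7 × 1.3 km = -12.61°C, so T = 12.59°C.
  Saturated to 3500 m: -4.7 × 1.2 km = -5.64°C, so T = 6.95°C.
Environment:
  Environment to 3500 m: -10.4 × 2.5 km = -26°C, so T = -0.8°C.
T_parcel − T_env = 6.95 − (-0.8) = +7.75°C

+7.75°C (parcel warmer than environment)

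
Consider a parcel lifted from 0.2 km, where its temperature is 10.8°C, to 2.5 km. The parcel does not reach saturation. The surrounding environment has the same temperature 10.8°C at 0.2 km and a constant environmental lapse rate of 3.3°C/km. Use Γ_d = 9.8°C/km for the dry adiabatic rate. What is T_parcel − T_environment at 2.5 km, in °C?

Parcel:
  200 → 2500 m (dry, 9.8°C/km): ΔT = -9.8 × 2.3 = -22.54°C → T = -11.74°C
Environment:
  200 → 2500 m (environment, 3.3°C/km): ΔT = -3.3 × 2.3 = -7.59°C → T = 3.21°C
T_parcel − T_env = -11.74 − 3.21 = -14.95°C

-14.95°C (parcel cooler than environment)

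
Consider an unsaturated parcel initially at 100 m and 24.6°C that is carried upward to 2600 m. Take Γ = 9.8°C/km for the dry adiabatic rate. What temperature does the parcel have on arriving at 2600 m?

0.1°C

100 → 2600 m (dry adiabatic, 9.8°C/km): ΔT = -9.8 × 2.5 = -24.5°C → T = 0.1°C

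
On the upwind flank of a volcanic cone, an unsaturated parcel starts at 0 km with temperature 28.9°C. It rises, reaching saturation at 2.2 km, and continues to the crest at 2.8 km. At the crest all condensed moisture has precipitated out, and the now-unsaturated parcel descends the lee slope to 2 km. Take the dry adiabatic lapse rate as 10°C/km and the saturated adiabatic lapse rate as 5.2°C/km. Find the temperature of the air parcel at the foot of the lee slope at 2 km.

11.78°C

0 → 2200 m (dry, 10°C/km): ΔT = -10 × 2.2 = -22°C → T = 6.9°C
2200 → 2800 m (saturated, 5.2°C/km): ΔT = -5.2 × 0.6 = -3.12°C → T = 3.78°C
2800 → 2000 m (dry descent, 10°C/km): ΔT = +10 × 0.8 = +8°C → T = 11.78°C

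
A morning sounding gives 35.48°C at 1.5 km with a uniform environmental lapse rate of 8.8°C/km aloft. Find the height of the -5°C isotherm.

6.1 km

Height above start = (35.48 − (-5)) / 8.8 = 4.6 km
Altitude = 1500 m + 4600 m = 6100 m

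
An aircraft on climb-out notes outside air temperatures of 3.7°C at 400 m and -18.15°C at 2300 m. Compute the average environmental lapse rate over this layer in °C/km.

Γ = −ΔT/Δz = (3.7 − (-18.15)) / (2300 − 400) m
  = 21.85°C / 1.9 km = 11.5°C/km

11.5°C/km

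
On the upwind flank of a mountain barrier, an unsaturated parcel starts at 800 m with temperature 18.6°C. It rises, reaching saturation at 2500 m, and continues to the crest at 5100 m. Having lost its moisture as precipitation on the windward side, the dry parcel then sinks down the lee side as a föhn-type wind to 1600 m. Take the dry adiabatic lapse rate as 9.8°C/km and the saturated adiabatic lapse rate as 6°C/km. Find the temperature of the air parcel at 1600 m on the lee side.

20.64°C

Dry to 2500 m: -9.8 × 1.7 km = -16.66°C, so T = 1.94°C.
Saturated to 5100 m: -6 × 2.6 km = -15.6°C, so T = -13.66°C.
Dry descent to 1600 m: +9.8 × 3.5 km = +34.3°C, so T = 20.64°C.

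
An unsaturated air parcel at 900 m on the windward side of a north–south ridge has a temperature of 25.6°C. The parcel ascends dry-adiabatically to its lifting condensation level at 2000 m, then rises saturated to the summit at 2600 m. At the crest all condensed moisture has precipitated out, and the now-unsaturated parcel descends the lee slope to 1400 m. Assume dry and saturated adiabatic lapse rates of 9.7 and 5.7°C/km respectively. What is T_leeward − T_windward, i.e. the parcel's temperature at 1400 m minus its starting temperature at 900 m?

900–2000 m, dry: Δz = 1.1 km ⇒ ΔT = -10.67°C; T = 14.93°C
2000–2600 m, saturated: Δz = 0.6 km ⇒ ΔT = -3.42°C; T = 11.51°C
2600–1400 m, dry descent: Δz = 1.2 km ⇒ ΔT = +11.64°C; T = 23.15°C
Net change vs windward start: 23.15 − 25.6 = -2.45°C

-2.45°C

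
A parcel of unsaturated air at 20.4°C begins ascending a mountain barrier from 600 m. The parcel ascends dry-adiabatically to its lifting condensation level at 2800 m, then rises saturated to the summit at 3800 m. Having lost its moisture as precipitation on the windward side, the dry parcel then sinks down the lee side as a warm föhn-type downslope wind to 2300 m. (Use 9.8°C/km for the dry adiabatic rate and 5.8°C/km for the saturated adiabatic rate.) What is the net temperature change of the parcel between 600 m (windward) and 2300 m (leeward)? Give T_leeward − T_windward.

-12.66°C

600–2800 m, dry: Δz = 2.2 km ⇒ ΔT = -21.56°C; T = -1.16°C
2800–3800 m, saturated: Δz = 1 km ⇒ ΔT = -5.8°C; T = -6.96°C
3800–2300 m, dry descent: Δz = 1.5 km ⇒ ΔT = +14.7°C; T = 7.74°C
Net change vs windward start: 7.74 − 20.4 = -12.66°C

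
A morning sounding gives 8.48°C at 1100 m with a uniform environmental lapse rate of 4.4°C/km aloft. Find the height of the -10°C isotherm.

Height above start = (8.48 − (-10)) / 4.4 = 4.2 km
Altitude = 1100 m + 4200 m = 5300 m

5300 m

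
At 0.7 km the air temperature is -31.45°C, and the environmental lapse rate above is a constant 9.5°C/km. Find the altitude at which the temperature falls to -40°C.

Height above start = (-31.45 − (-40)) / 9.5 = 0.9 km
Altitude = 700 m + 900 m = 1600 m

1.6 km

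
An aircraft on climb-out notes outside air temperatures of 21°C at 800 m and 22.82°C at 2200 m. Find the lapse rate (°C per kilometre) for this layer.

-1.3°C/km

Γ = −ΔT/Δz = (21 − 22.82) / (2200 − 800) m
  = -1.82°C / 1.4 km = -1.3°C/km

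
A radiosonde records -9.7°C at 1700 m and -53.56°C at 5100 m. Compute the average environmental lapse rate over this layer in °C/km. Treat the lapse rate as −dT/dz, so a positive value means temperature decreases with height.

12.9°C/km

Γ = −ΔT/Δz = (-9.7 − (-53.56)) / (5100 − 1700) m
  = 43.86°C / 3.4 km = 12.9°C/km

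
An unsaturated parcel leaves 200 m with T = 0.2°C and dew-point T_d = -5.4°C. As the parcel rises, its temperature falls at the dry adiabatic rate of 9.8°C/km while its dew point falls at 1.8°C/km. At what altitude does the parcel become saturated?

T and T_d converge at 9.8 − 1.8 = 8°C per km
Height above start = (0.2 − (-5.4)) / 8 = 0.7 km
LCL altitude = 200 m + 700 m = 900 m

900 m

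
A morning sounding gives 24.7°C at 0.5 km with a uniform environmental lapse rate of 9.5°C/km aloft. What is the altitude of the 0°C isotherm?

3.1 km

Height above start = (24.7 − 0) / 9.5 = 2.6 km
Altitude = 500 m + 2600 m = 3100 m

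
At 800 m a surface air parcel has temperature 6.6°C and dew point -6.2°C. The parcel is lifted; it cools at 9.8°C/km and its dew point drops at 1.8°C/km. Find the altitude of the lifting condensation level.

T and T_d converge at 9.8 − 1.8 = 8°C per km
Height above start = (6.6 − (-6.2)) / 8 = 1.6 km
LCL altitude = 800 m + 1600 m = 2400 m

2400 m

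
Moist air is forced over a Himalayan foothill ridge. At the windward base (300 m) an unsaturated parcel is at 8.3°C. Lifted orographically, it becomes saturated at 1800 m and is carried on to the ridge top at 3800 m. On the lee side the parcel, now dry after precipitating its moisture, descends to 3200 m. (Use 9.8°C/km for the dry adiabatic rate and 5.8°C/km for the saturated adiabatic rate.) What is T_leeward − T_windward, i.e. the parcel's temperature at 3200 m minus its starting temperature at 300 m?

300–1800 m, dry: Δz = 1.5 km ⇒ ΔT = -14.7°C; T = -6.4°C
1800–3800 m, saturated: Δz = 2 km ⇒ ΔT = -11.6°C; T = -18°C
3800–3200 m, dry descent: Δz = 0.6 km ⇒ ΔT = +5.88°C; T = -12.12°C
Net change vs windward start: -12.12 − 8.3 = -20.42°C

-20.42°C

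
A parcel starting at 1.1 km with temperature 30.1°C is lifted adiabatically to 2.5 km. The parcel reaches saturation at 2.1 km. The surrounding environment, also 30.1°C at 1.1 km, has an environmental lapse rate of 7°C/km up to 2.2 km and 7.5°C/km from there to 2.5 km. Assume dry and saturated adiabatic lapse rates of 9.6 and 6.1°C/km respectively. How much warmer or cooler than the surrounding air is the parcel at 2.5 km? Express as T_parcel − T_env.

-2.09°C (parcel cooler than environment)

Parcel:
  From 1100 m to 2100 m (dry): cools by 9.6 × 1 = 9.6°C, giving 20.5°C.
  From 2100 m to 2500 m (saturated): cools by 6.1 × 0.4 = 2.44°C, giving 18.06°C.
Environment:
  From 1100 m to 2200 m (environment, lower layer): cools by 7 × 1.1 = 7.7°C, giving 22.4°C.
  From 2200 m to 2500 m (environment, upper layer): cools by 7.5 × 0.3 = 2.25°C, giving 20.15°C.
T_parcel − T_env = 18.06 − 20.15 = -2.09°C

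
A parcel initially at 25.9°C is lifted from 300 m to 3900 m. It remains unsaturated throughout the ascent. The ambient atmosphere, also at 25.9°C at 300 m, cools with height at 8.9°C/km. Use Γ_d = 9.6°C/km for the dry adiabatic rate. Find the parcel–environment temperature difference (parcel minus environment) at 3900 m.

Parcel:
  Dry to 3900 m: -9.6 × 3.6 km = -34.56°C, so T = -8.66°C.
Environment:
  Environment to 3900 m: -8.9 × 3.6 km = -32.04°C, so T = -6.14°C.
T_parcel − T_env = -8.66 − (-6.14) = -2.52°C

-2.52°C (parcel cooler than environment)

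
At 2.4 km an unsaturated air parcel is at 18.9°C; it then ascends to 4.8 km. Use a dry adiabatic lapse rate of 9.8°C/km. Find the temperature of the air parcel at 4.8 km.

2400–4800 m, dry adiabatic: Δz = 2.4 km ⇒ ΔT = -23.52°C; T = -4.62°C

-4.62°C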